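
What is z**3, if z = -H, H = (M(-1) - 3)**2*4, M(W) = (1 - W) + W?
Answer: -4096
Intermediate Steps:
M(W) = 1
H = 16 (H = (1 - 3)**2*4 = (-2)**2*4 = 4*4 = 16)
z = -16 (z = -1*16 = -16)
z**3 = (-16)**3 = -4096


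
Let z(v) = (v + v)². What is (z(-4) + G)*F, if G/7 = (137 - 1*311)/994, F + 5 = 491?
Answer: 2166102/71 ≈ 30508.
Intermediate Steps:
F = 486 (F = -5 + 491 = 486)
G = -87/71 (G = 7*((137 - 1*311)/994) = 7*((137 - 311)*(1/994)) = 7*(-174*1/994) = 7*(-87/497) = -87/71 ≈ -1.2254)
z(v) = 4*v² (z(v) = (2*v)² = 4*v²)
(z(-4) + G)*F = (4*(-4)² - 87/71)*486 = (4*16 - 87/71)*486 = (64 - 87/71)*486 = (4457/71)*486 = 2166102/71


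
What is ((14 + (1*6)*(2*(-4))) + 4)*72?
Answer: -2160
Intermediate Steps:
((14 + (1*6)*(2*(-4))) + 4)*72 = ((14 + 6*(-8)) + 4)*72 = ((14 - 48) + 4)*72 = (-34 + 4)*72 = -30*72 = -2160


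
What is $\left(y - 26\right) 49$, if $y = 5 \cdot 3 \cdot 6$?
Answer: $3136$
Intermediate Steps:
$y = 90$ ($y = 15 \cdot 6 = 90$)
$\left(y - 26\right) 49 = \left(90 - 26\right) 49 = 64 \cdot 49 = 3136$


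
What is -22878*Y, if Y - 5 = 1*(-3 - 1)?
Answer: -22878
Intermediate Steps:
Y = 1 (Y = 5 + 1*(-3 - 1) = 5 + 1*(-4) = 5 - 4 = 1)
-22878*Y = -22878*1 = -22878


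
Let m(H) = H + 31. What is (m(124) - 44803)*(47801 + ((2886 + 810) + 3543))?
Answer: -2457425920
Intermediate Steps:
m(H) = 31 + H
(m(124) - 44803)*(47801 + ((2886 + 810) + 3543)) = ((31 + 124) - 44803)*(47801 + ((2886 + 810) + 3543)) = (155 - 44803)*(47801 + (3696 + 3543)) = -44648*(47801 + 7239) = -44648*55040 = -2457425920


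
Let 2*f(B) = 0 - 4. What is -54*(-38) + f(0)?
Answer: 2050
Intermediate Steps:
f(B) = -2 (f(B) = (0 - 4)/2 = (1/2)*(-4) = -2)
-54*(-38) + f(0) = -54*(-38) - 2 = 2052 - 2 = 2050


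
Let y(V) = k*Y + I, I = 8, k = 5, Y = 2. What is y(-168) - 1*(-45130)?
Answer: 45148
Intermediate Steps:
y(V) = 18 (y(V) = 5*2 + 8 = 10 + 8 = 18)
y(-168) - 1*(-45130) = 18 - 1*(-45130) = 18 + 45130 = 45148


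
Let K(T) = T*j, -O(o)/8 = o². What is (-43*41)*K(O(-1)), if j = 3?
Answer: 42312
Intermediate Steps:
O(o) = -8*o²
K(T) = 3*T (K(T) = T*3 = 3*T)
(-43*41)*K(O(-1)) = (-43*41)*(3*(-8*(-1)²)) = -5289*(-8*1) = -5289*(-8) = -1763*(-24) = 42312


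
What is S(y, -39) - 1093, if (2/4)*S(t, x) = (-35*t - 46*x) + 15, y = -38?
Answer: 5185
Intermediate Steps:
S(t, x) = 30 - 92*x - 70*t (S(t, x) = 2*((-35*t - 46*x) + 15) = 2*((-46*x - 35*t) + 15) = 2*(15 - 46*x - 35*t) = 30 - 92*x - 70*t)
S(y, -39) - 1093 = (30 - 92*(-39) - 70*(-38)) - 1093 = (30 + 3588 + 2660) - 1093 = 6278 - 1093 = 5185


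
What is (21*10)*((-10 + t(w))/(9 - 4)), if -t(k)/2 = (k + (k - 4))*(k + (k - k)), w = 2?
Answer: -420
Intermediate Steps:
t(k) = -2*k*(-4 + 2*k) (t(k) = -2*(k + (k - 4))*(k + (k - k)) = -2*(k + (-4 + k))*(k + 0) = -2*(-4 + 2*k)*k = -2*k*(-4 + 2*k))
(21*10)*((-10 + t(w))/(9 - 4)) = (21*10)*((-10 + 4*2*(2 - 1*2))/(9 - 4)) = 210*((-10 + 4*2*(2 - 2))/5) = 210*((-10 + 4*2*0)*(1/5)) = 210*((-10 + 0)*(1/5)) = 210*(-10*1/5) = 210*(-2) = -420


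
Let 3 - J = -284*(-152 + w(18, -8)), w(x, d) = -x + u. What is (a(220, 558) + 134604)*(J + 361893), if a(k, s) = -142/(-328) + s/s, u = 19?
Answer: 1760570683123/41 ≈ 4.2941e+10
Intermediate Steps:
a(k, s) = 235/164 (a(k, s) = -142*(-1/328) + 1 = 71/164 + 1 = 235/164)
w(x, d) = 19 - x (w(x, d) = -x + 19 = 19 - x)
J = -42881 (J = 3 - (-284)*(-152 + (19 - 1*18)) = 3 - (-284)*(-152 + (19 - 18)) = 3 - (-284)*(-152 + 1) = 3 - (-284)*(-151) = 3 - 1*42884 = 3 - 42884 = -42881)
(a(220, 558) + 134604)*(J + 361893) = (235/164 + 134604)*(-42881 + 361893) = (22075291/164)*319012 = 1760570683123/41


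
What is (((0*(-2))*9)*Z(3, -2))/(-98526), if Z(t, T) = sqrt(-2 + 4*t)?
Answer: 0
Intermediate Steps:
(((0*(-2))*9)*Z(3, -2))/(-98526) = (((0*(-2))*9)*sqrt(-2 + 4*3))/(-98526) = ((0*9)*sqrt(-2 + 12))*(-1/98526) = (0*sqrt(10))*(-1/98526) = 0*(-1/98526) = 0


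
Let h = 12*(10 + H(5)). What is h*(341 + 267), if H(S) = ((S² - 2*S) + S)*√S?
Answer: 72960 + 145920*√5 ≈ 3.9925e+5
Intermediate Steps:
H(S) = √S*(S² - S) (H(S) = (S² - S)*√S = √S*(S² - S))
h = 120 + 240*√5 (h = 12*(10 + 5^(3/2)*(-1 + 5)) = 12*(10 + (5*√5)*4) = 12*(10 + 20*√5) = 120 + 240*√5 ≈ 656.66)
h*(341 + 267) = (120 + 240*√5)*(341 + 267) = (120 + 240*√5)*608 = 72960 + 145920*√5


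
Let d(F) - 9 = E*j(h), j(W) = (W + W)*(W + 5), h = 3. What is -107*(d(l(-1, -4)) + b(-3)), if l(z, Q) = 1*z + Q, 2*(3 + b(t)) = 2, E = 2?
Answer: -11021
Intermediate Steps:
b(t) = -2 (b(t) = -3 + (½)*2 = -3 + 1 = -2)
l(z, Q) = Q + z (l(z, Q) = z + Q = Q + z)
j(W) = 2*W*(5 + W) (j(W) = (2*W)*(5 + W) = 2*W*(5 + W))
d(F) = 105 (d(F) = 9 + 2*(2*3*(5 + 3)) = 9 + 2*(2*3*8) = 9 + 2*48 = 9 + 96 = 105)
-107*(d(l(-1, -4)) + b(-3)) = -107*(105 - 2) = -107*103 = -11021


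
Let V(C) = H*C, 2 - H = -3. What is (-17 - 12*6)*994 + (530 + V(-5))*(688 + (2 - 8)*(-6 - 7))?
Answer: 298364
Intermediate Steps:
H = 5 (H = 2 - 1*(-3) = 2 + 3 = 5)
V(C) = 5*C
(-17 - 12*6)*994 + (530 + V(-5))*(688 + (2 - 8)*(-6 - 7)) = (-17 - 12*6)*994 + (530 + 5*(-5))*(688 + (2 - 8)*(-6 - 7)) = (-17 - 72)*994 + (530 - 25)*(688 - 6*(-13)) = -89*994 + 505*(688 + 78) = -88466 + 505*766 = -88466 + 386830 = 298364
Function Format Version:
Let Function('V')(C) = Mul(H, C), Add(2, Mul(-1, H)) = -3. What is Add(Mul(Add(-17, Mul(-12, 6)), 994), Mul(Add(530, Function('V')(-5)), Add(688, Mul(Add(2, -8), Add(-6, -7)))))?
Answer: 298364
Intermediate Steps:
H = 5 (H = Add(2, Mul(-1, -3)) = Add(2, 3) = 5)
Function('V')(C) = Mul(5, C)
Add(Mul(Add(-17, Mul(-12, 6)), 994), Mul(Add(530, Function('V')(-5)), Add(688, Mul(Add(2, -8), Add(-6, -7))))) = Add(Mul(Add(-17, Mul(-12, 6)), 994), Mul(Add(530, Mul(5, -5)), Add(688, Mul(Add(2, -8), Add(-6, -7))))) = Add(Mul(Add(-17, -72), 994), Mul(Add(530, -25), Add(688, Mul(-6, -13)))) = Add(Mul(-89, 994), Mul(505, Add(688, 78))) = Add(-88466, Mul(505, 766)) = Add(-88466, 386830) = 298364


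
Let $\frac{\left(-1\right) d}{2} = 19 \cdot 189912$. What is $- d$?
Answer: $7216656$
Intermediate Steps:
$d = -7216656$ ($d = - 2 \cdot 19 \cdot 189912 = \left(-2\right) 3608328 = -7216656$)
$- d = \left(-1\right) \left(-7216656\right) = 7216656$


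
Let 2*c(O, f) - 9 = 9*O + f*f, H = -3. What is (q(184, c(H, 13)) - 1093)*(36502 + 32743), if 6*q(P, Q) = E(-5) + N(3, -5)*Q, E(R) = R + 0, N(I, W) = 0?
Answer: -454454935/6 ≈ -7.5742e+7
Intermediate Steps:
c(O, f) = 9/2 + f²/2 + 9*O/2 (c(O, f) = 9/2 + (9*O + f*f)/2 = 9/2 + (9*O + f²)/2 = 9/2 + (f² + 9*O)/2 = 9/2 + (f²/2 + 9*O/2) = 9/2 + f²/2 + 9*O/2)
E(R) = R
q(P, Q) = -⅚ (q(P, Q) = (-5 + 0*Q)/6 = (-5 + 0)/6 = (⅙)*(-5) = -⅚)
(q(184, c(H, 13)) - 1093)*(36502 + 32743) = (-⅚ - 1093)*(36502 + 32743) = -6563/6*69245 = -454454935/6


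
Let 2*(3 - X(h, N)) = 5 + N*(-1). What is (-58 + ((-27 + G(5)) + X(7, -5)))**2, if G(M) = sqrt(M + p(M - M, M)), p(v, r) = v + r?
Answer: (87 - sqrt(10))**2 ≈ 7028.8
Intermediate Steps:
p(v, r) = r + v
G(M) = sqrt(2)*sqrt(M) (G(M) = sqrt(M + (M + (M - M))) = sqrt(M + (M + 0)) = sqrt(M + M) = sqrt(2*M) = sqrt(2)*sqrt(M))
X(h, N) = 1/2 + N/2 (X(h, N) = 3 - (5 + N*(-1))/2 = 3 - (5 - N)/2 = 3 + (-5/2 + N/2) = 1/2 + N/2)
(-58 + ((-27 + G(5)) + X(7, -5)))**2 = (-58 + ((-27 + sqrt(2)*sqrt(5)) + (1/2 + (1/2)*(-5))))**2 = (-58 + ((-27 + sqrt(10)) + (1/2 - 5/2)))**2 = (-58 + ((-27 + sqrt(10)) - 2))**2 = (-58 + (-29 + sqrt(10)))**2 = (-87 + sqrt(10))**2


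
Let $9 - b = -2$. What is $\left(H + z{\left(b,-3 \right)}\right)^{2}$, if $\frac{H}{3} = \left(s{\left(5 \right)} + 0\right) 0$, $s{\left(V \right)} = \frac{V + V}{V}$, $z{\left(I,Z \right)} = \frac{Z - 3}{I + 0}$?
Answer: $\frac{36}{121} \approx 0.29752$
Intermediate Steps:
$b = 11$ ($b = 9 - -2 = 9 + 2 = 11$)
$z{\left(I,Z \right)} = \frac{-3 + Z}{I}$
$s{\left(V \right)} = 2$ ($s{\left(V \right)} = \frac{2 V}{V} = 2$)
$H = 0$ ($H = 3 \left(2 + 0\right) 0 = 3 \cdot 2 \cdot 0 = 3 \cdot 0 = 0$)
$\left(H + z{\left(b,-3 \right)}\right)^{2} = \left(0 + \frac{-3 - 3}{11}\right)^{2} = \left(0 + \frac{1}{11} \left(-6\right)\right)^{2} = \left(0 - \frac{6}{11}\right)^{2} = \left(- \frac{6}{11}\right)^{2} = \frac{36}{121}$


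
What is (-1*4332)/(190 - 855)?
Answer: 228/35 ≈ 6.5143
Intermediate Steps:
(-1*4332)/(190 - 855) = -4332/(-665) = -4332*(-1/665) = 228/35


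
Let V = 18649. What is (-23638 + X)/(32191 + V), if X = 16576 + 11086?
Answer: 503/6355 ≈ 0.079150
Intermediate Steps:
X = 27662
(-23638 + X)/(32191 + V) = (-23638 + 27662)/(32191 + 18649) = 4024/50840 = 4024*(1/50840) = 503/6355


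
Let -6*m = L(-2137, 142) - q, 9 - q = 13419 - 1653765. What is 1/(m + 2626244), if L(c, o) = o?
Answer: 6/17397677 ≈ 3.4487e-7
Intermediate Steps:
q = 1640355 (q = 9 - (13419 - 1653765) = 9 - 1*(-1640346) = 9 + 1640346 = 1640355)
m = 1640213/6 (m = -(142 - 1*1640355)/6 = -(142 - 1640355)/6 = -1/6*(-1640213) = 1640213/6 ≈ 2.7337e+5)
1/(m + 2626244) = 1/(1640213/6 + 2626244) = 1/(17397677/6) = 6/17397677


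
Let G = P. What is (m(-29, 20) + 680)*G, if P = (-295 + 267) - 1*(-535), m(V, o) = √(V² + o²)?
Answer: 344760 + 507*√1241 ≈ 3.6262e+5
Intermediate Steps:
P = 507 (P = -28 + 535 = 507)
G = 507
(m(-29, 20) + 680)*G = (√((-29)² + 20²) + 680)*507 = (√(841 + 400) + 680)*507 = (√1241 + 680)*507 = (680 + √1241)*507 = 344760 + 507*√1241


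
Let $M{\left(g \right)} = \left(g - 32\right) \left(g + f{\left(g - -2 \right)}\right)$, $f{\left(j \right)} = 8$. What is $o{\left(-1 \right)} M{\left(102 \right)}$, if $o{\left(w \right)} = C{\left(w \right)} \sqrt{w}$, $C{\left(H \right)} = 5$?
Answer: $38500 i \approx 38500.0 i$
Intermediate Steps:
$M{\left(g \right)} = \left(-32 + g\right) \left(8 + g\right)$ ($M{\left(g \right)} = \left(g - 32\right) \left(g + 8\right) = \left(-32 + g\right) \left(8 + g\right)$)
$o{\left(w \right)} = 5 \sqrt{w}$
$o{\left(-1 \right)} M{\left(102 \right)} = 5 \sqrt{-1} \left(-256 + 102^{2} - 2448\right) = 5 i \left(-256 + 10404 - 2448\right) = 5 i 7700 = 38500 i$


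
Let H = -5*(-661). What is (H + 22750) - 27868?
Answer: -1813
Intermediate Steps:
H = 3305
(H + 22750) - 27868 = (3305 + 22750) - 27868 = 26055 - 27868 = -1813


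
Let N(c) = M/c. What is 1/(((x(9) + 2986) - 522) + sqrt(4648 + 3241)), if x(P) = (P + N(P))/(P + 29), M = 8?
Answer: 288229734/709350342733 - 818748*sqrt(161)/709350342733 ≈ 0.00039168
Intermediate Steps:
N(c) = 8/c
x(P) = (P + 8/P)/(29 + P) (x(P) = (P + 8/P)/(P + 29) = (P + 8/P)/(29 + P))
1/(((x(9) + 2986) - 522) + sqrt(4648 + 3241)) = 1/((((8 + 9**2)/(9*(29 + 9)) + 2986) - 522) + sqrt(4648 + 3241)) = 1/((((1/9)*(8 + 81)/38 + 2986) - 522) + sqrt(7889)) = 1/((((1/9)*(1/38)*89 + 2986) - 522) + 7*sqrt(161)) = 1/(((89/342 + 2986) - 522) + 7*sqrt(161)) = 1/((1021301/342 - 522) + 7*sqrt(161)) = 1/(842777/342 + 7*sqrt(161))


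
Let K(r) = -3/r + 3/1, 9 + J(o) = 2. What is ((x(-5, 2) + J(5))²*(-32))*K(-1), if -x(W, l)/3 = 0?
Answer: -9408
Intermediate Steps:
x(W, l) = 0 (x(W, l) = -3*0 = 0)
J(o) = -7 (J(o) = -9 + 2 = -7)
K(r) = 3 - 3/r (K(r) = -3/r + 3*1 = -3/r + 3 = 3 - 3/r)
((x(-5, 2) + J(5))²*(-32))*K(-1) = ((0 - 7)²*(-32))*(3 - 3/(-1)) = ((-7)²*(-32))*(3 - 3*(-1)) = (49*(-32))*(3 + 3) = -1568*6 = -9408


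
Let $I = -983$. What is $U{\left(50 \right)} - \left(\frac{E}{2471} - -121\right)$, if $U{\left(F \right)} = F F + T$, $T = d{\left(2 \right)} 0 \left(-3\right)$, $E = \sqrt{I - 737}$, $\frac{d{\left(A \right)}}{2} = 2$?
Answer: $2379 - \frac{2 i \sqrt{430}}{2471} \approx 2379.0 - 0.016784 i$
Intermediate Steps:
$d{\left(A \right)} = 4$ ($d{\left(A \right)} = 2 \cdot 2 = 4$)
$E = 2 i \sqrt{430}$ ($E = \sqrt{-983 - 737} = \sqrt{-1720} = 2 i \sqrt{430} \approx 41.473 i$)
$T = 0$ ($T = 4 \cdot 0 \left(-3\right) = 0 \left(-3\right) = 0$)
$U{\left(F \right)} = F^{2}$ ($U{\left(F \right)} = F F + 0 = F^{2} + 0 = F^{2}$)
$U{\left(50 \right)} - \left(\frac{E}{2471} - -121\right) = 50^{2} - \left(\frac{2 i \sqrt{430}}{2471} - -121\right) = 2500 - \left(2 i \sqrt{430} \cdot \frac{1}{2471} + 121\right) = 2500 - \left(\frac{2 i \sqrt{430}}{2471} + 121\right) = 2500 - \left(121 + \frac{2 i \sqrt{430}}{2471}\right) = 2379 - \frac{2 i \sqrt{430}}{2471}$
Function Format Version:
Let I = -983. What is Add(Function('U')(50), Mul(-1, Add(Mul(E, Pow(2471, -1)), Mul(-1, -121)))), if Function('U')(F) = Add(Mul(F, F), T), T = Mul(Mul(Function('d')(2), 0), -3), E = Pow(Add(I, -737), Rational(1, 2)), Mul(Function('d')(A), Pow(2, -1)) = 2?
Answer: Add(2379, Mul(Rational(-2, 2471), I, Pow(430, Rational(1, 2)))) ≈ Add(2379.0, Mul(-0.016784, I))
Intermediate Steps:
Function('d')(A) = 4 (Function('d')(A) = Mul(2, 2) = 4)
E = Mul(2, I, Pow(430, Rational(1, 2))) (E = Pow(Add(-983, -737), Rational(1, 2)) = Pow(-1720, Rational(1, 2)) = Mul(2, I, Pow(430, Rational(1, 2))) ≈ Mul(41.473, I))
T = 0 (T = Mul(Mul(4, 0), -3) = Mul(0, -3) = 0)
Function('U')(F) = Pow(F, 2) (Function('U')(F) = Add(Mul(F, F), 0) = Add(Pow(F, 2), 0) = Pow(F, 2))
Add(Function('U')(50), Mul(-1, Add(Mul(E, Pow(2471, -1)), Mul(-1, -121)))) = Add(Pow(50, 2), Mul(-1, Add(Mul(Mul(2, I, Pow(430, Rational(1, 2))), Pow(2471, -1)), Mul(-1, -121)))) = Add(2500, Mul(-1, Add(Mul(Mul(2, I, Pow(430, Rational(1, 2))), Rational(1, 2471)), 121))) = Add(2500, Mul(-1, Add(Mul(Rational(2, 2471), I, Pow(430, Rational(1, 2))), 121))) = Add(2500, Mul(-1, Add(121, Mul(Rational(2, 2471), I, Pow(430, Rational(1, 2)))))) = Add(2500, Add(-121, Mul(Rational(-2, 2471), I, Pow(430, Rational(1, 2))))) = Add(2379, Mul(Rational(-2, 2471), I, Pow(430, Rational(1, 2))))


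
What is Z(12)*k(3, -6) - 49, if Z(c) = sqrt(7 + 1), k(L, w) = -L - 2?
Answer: -49 - 10*sqrt(2) ≈ -63.142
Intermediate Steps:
k(L, w) = -2 - L
Z(c) = 2*sqrt(2) (Z(c) = sqrt(8) = 2*sqrt(2))
Z(12)*k(3, -6) - 49 = (2*sqrt(2))*(-2 - 1*3) - 49 = (2*sqrt(2))*(-2 - 3) - 49 = (2*sqrt(2))*(-5) - 49 = -10*sqrt(2) - 49 = -49 - 10*sqrt(2)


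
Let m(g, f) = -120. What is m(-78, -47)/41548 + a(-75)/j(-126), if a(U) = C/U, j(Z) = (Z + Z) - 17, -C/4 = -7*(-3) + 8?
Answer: -1810142/209557725 ≈ -0.0086379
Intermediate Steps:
C = -116 (C = -4*(-7*(-3) + 8) = -4*(21 + 8) = -4*29 = -116)
j(Z) = -17 + 2*Z (j(Z) = 2*Z - 17 = -17 + 2*Z)
a(U) = -116/U
m(-78, -47)/41548 + a(-75)/j(-126) = -120/41548 + (-116/(-75))/(-17 + 2*(-126)) = -120*1/41548 + (-116*(-1/75))/(-17 - 252) = -30/10387 + (116/75)/(-269) = -30/10387 + (116/75)*(-1/269) = -30/10387 - 116/20175 = -1810142/209557725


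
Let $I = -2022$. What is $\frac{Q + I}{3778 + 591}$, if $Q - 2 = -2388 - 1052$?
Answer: $- \frac{5460}{4369} \approx -1.2497$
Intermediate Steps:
$Q = -3438$ ($Q = 2 - 3440 = -3438$)
$\frac{Q + I}{3778 + 591} = \frac{-3438 - 2022}{3778 + 591} = - \frac{5460}{4369}$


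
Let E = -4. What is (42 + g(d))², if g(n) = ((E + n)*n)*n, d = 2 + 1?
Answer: 1089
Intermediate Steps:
d = 3
g(n) = n²*(-4 + n) (g(n) = ((-4 + n)*n)*n = (n*(-4 + n))*n = n²*(-4 + n))
(42 + g(d))² = (42 + 3²*(-4 + 3))² = (42 + 9*(-1))² = (42 - 9)² = 33² = 1089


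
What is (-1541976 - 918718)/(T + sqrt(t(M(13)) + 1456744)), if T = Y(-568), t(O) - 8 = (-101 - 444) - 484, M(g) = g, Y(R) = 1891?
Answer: -2326586177/1060079 + 3691041*sqrt(161747)/1060079 ≈ -794.40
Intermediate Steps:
t(O) = -1021 (t(O) = 8 + ((-101 - 444) - 484) = 8 + (-545 - 484) = 8 - 1029 = -1021)
T = 1891
(-1541976 - 918718)/(T + sqrt(t(M(13)) + 1456744)) = (-1541976 - 918718)/(1891 + sqrt(-1021 + 1456744)) = -2460694/(1891 + sqrt(1455723)) = -2460694/(1891 + 3*sqrt(161747))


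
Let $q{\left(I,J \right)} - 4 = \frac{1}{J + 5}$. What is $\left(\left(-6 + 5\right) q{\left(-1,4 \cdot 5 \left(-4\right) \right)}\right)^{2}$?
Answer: $\frac{89401}{5625} \approx 15.894$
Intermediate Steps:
$q{\left(I,J \right)} = 4 + \frac{1}{5 + J}$ ($q{\left(I,J \right)} = 4 + \frac{1}{J + 5} = 4 + \frac{1}{5 + J}$)
$\left(\left(-6 + 5\right) q{\left(-1,4 \cdot 5 \left(-4\right) \right)}\right)^{2} = \left(\left(-6 + 5\right) \frac{21 + 4 \cdot 4 \cdot 5 \left(-4\right)}{5 + 4 \cdot 5 \left(-4\right)}\right)^{2} = \left(- \frac{21 + 4 \cdot 20 \left(-4\right)}{5 + 20 \left(-4\right)}\right)^{2} = \left(- \frac{21 + 4 \left(-80\right)}{5 - 80}\right)^{2} = \left(- \frac{21 - 320}{-75}\right)^{2} = \left(- \frac{\left(-1\right) \left(-299\right)}{75}\right)^{2} = \left(\left(-1\right) \frac{299}{75}\right)^{2} = \left(- \frac{299}{75}\right)^{2} = \frac{89401}{5625}$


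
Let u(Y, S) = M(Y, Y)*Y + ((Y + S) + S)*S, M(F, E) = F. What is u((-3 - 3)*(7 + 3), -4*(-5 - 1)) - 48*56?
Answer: 624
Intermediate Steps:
u(Y, S) = Y² + S*(Y + 2*S) (u(Y, S) = Y*Y + ((Y + S) + S)*S = Y² + ((S + Y) + S)*S = Y² + (Y + 2*S)*S = Y² + S*(Y + 2*S))
u((-3 - 3)*(7 + 3), -4*(-5 - 1)) - 48*56 = (((-3 - 3)*(7 + 3))² + 2*(-4*(-5 - 1))² + (-4*(-5 - 1))*((-3 - 3)*(7 + 3))) - 48*56 = ((-6*10)² + 2*(-4*(-6))² + (-4*(-6))*(-6*10)) - 2688 = ((-60)² + 2*24² + 24*(-60)) - 2688 = (3600 + 2*576 - 1440) - 2688 = (3600 + 1152 - 1440) - 2688 = 3312 - 2688 = 624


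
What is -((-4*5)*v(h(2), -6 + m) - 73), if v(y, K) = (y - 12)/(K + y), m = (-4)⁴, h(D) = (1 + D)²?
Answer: 18847/259 ≈ 72.768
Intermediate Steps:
m = 256
v(y, K) = (-12 + y)/(K + y)
-((-4*5)*v(h(2), -6 + m) - 73) = -((-4*5)*((-12 + (1 + 2)²)/((-6 + 256) + (1 + 2)²)) - 73) = -(-20*(-12 + 3²)/(250 + 3²) - 73) = -(-20*(-12 + 9)/(250 + 9) - 73) = -(-20*(-3)/259 - 73) = -(-20*(-3/259) - 73) = -(60/259 - 73) = -1*(-18847/259) = 18847/259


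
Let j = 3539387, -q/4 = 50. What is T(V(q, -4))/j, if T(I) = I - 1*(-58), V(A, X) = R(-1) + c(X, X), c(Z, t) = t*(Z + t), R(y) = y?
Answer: 89/3539387 ≈ 2.5146e-5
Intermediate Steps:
q = -200 (q = -4*50 = -200)
V(A, X) = -1 + 2*X² (V(A, X) = -1 + X*(X + X) = -1 + X*(2*X) = -1 + 2*X²)
T(I) = 58 + I (T(I) = I + 58 = 58 + I)
T(V(q, -4))/j = (58 + (-1 + 2*(-4)²))/3539387 = (58 + (-1 + 2*16))*(1/3539387) = (58 + (-1 + 32))*(1/3539387) = (58 + 31)*(1/3539387) = 89*(1/3539387) = 89/3539387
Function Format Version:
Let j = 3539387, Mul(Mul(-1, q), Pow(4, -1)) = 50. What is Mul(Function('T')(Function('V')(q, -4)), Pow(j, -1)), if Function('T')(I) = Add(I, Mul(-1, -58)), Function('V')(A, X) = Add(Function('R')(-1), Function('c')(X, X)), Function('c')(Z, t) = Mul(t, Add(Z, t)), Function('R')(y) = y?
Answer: Rational(89, 3539387) ≈ 2.5146e-5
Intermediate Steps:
q = -200 (q = Mul(-4, 50) = -200)
Function('V')(A, X) = Add(-1, Mul(2, Pow(X, 2))) (Function('V')(A, X) = Add(-1, Mul(X, Add(X, X))) = Add(-1, Mul(X, Mul(2, X))) = Add(-1, Mul(2, Pow(X, 2))))
Function('T')(I) = Add(58, I) (Function('T')(I) = Add(I, 58) = Add(58, I))
Mul(Function('T')(Function('V')(q, -4)), Pow(j, -1)) = Mul(Add(58, Add(-1, Mul(2, Pow(-4, 2)))), Pow(3539387, -1)) = Mul(Add(58, Add(-1, Mul(2, 16))), Rational(1, 3539387)) = Mul(Add(58, Add(-1, 32)), Rational(1, 3539387)) = Mul(Add(58, 31), Rational(1, 3539387)) = Mul(89, Rational(1, 3539387)) = Rational(89, 3539387)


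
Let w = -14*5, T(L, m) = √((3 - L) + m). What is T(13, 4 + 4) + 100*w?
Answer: -7000 + I*√2 ≈ -7000.0 + 1.4142*I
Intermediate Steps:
T(L, m) = √(3 + m - L)
w = -70
T(13, 4 + 4) + 100*w = √(3 + (4 + 4) - 1*13) + 100*(-70) = √(3 + 8 - 13) - 7000 = √(-2) - 7000 = I*√2 - 7000 = -7000 + I*√2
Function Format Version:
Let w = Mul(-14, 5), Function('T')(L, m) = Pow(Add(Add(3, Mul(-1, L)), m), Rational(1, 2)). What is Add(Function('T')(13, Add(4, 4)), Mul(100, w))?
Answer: Add(-7000, Mul(I, Pow(2, Rational(1, 2)))) ≈ Add(-7000.0, Mul(1.4142, I))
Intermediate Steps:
Function('T')(L, m) = Pow(Add(3, m, Mul(-1, L)), Rational(1, 2))
w = -70
Add(Function('T')(13, Add(4, 4)), Mul(100, w)) = Add(Pow(Add(3, Add(4, 4), Mul(-1, 13)), Rational(1, 2)), Mul(100, -70)) = Add(Pow(Add(3, 8, -13), Rational(1, 2)), -7000) = Add(Pow(-2, Rational(1, 2)), -7000) = Add(Mul(I, Pow(2, Rational(1, 2))), -7000) = Add(-7000, Mul(I, Pow(2, Rational(1, 2))))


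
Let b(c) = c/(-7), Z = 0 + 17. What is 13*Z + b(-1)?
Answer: 1548/7 ≈ 221.14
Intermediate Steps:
Z = 17
b(c) = -c/7 (b(c) = c*(-1/7) = -c/7)
13*Z + b(-1) = 13*17 - 1/7*(-1) = 221 + 1/7 = 1548/7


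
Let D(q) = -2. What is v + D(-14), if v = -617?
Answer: -619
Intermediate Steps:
v + D(-14) = -617 - 2 = -619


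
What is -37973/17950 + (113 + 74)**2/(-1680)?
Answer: -69148819/3015600 ≈ -22.930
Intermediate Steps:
-37973/17950 + (113 + 74)**2/(-1680) = -37973*1/17950 + 187**2*(-1/1680) = -37973/17950 + 34969*(-1/1680) = -37973/17950 - 34969/1680 = -69148819/3015600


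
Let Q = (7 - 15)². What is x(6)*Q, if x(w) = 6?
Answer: 384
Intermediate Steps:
Q = 64 (Q = (-8)² = 64)
x(6)*Q = 6*64 = 384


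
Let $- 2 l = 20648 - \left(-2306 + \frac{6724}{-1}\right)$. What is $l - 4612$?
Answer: $-19451$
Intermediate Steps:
$l = -14839$ ($l = - \frac{20648 - \left(-2306 + \frac{6724}{-1}\right)}{2} = - \frac{20648 + \left(\left(-6724\right) \left(-1\right) + 2306\right)}{2} = - \frac{20648 + \left(6724 + 2306\right)}{2} = - \frac{20648 + 9030}{2} = \left(- \frac{1}{2}\right) 29678 = -14839$)
$l - 4612 = -14839 - 4612 = -19451$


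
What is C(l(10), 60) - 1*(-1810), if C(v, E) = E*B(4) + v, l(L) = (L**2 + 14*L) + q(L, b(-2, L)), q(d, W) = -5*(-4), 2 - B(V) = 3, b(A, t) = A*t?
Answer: 2010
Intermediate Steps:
B(V) = -1 (B(V) = 2 - 1*3 = 2 - 3 = -1)
q(d, W) = 20
l(L) = 20 + L**2 + 14*L (l(L) = (L**2 + 14*L) + 20 = 20 + L**2 + 14*L)
C(v, E) = v - E (C(v, E) = E*(-1) + v = -E + v = v - E)
C(l(10), 60) - 1*(-1810) = ((20 + 10**2 + 14*10) - 1*60) - 1*(-1810) = ((20 + 100 + 140) - 60) + 1810 = (260 - 60) + 1810 = 200 + 1810 = 2010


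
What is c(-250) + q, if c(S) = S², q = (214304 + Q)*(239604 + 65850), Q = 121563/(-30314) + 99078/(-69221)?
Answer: 68677835763115724447/1049182697 ≈ 6.5458e+10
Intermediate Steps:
Q = -11418162915/2098365394 (Q = 121563*(-1/30314) + 99078*(-1/69221) = -121563/30314 - 99078/69221 = -11418162915/2098365394 ≈ -5.4415)
q = 68677770189197161947/1049182697 (q = (214304 - 11418162915/2098365394)*(239604 + 65850) = (449676679232861/2098365394)*305454 = 68677770189197161947/1049182697 ≈ 6.5458e+10)
c(-250) + q = (-250)² + 68677770189197161947/1049182697 = 62500 + 68677770189197161947/1049182697 = 68677835763115724447/1049182697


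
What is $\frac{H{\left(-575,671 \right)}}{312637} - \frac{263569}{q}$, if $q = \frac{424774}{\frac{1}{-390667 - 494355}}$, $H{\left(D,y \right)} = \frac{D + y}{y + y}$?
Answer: $\frac{73336201876307}{78863289391799868956} \approx 9.2992 \cdot 10^{-7}$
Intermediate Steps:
$H{\left(D,y \right)} = \frac{D + y}{2 y}$
$q = -375934335028$ ($q = \frac{424774}{\frac{1}{-885022}} = \frac{424774}{- \frac{1}{885022}} = 424774 \left(-885022\right) = -375934335028$)
$\frac{H{\left(-575,671 \right)}}{312637} - \frac{263569}{q} = \frac{\frac{1}{2} \cdot \frac{1}{671} \left(-575 + 671\right)}{312637} - \frac{263569}{-375934335028} = \frac{1}{2} \cdot \frac{1}{671} \cdot 96 \cdot \frac{1}{312637} - - \frac{263569}{375934335028} = \frac{48}{671} \cdot \frac{1}{312637} + \frac{263569}{375934335028} = \frac{48}{209779427} + \frac{263569}{375934335028} = \frac{73336201876307}{78863289391799868956}$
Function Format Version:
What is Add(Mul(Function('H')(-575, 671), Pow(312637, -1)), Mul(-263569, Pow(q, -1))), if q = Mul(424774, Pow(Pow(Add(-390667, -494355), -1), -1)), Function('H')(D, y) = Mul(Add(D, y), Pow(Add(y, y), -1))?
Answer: Rational(73336201876307, 78863289391799868956) ≈ 9.2992e-7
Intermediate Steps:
Function('H')(D, y) = Mul(Rational(1, 2), Pow(y, -1), Add(D, y)) (Function('H')(D, y) = Mul(Add(D, y), Pow(Mul(2, y), -1)) = Mul(Add(D, y), Mul(Rational(1, 2), Pow(y, -1))) = Mul(Rational(1, 2), Pow(y, -1), Add(D, y)))
q = -375934335028 (q = Mul(424774, Pow(Pow(-885022, -1), -1)) = Mul(424774, Pow(Rational(-1, 885022), -1)) = Mul(424774, -885022) = -375934335028)
Add(Mul(Function('H')(-575, 671), Pow(312637, -1)), Mul(-263569, Pow(q, -1))) = Add(Mul(Mul(Rational(1, 2), Pow(671, -1), Add(-575, 671)), Pow(312637, -1)), Mul(-263569, Pow(-375934335028, -1))) = Add(Mul(Mul(Rational(1, 2), Rational(1, 671), 96), Rational(1, 312637)), Mul(-263569, Rational(-1, 375934335028))) = Add(Mul(Rational(48, 671), Rational(1, 312637)), Rational(263569, 375934335028)) = Add(Rational(48, 209779427), Rational(263569, 375934335028)) = Rational(73336201876307, 78863289391799868956)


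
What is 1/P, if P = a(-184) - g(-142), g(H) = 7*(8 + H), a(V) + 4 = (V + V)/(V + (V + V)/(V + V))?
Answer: 183/171290 ≈ 0.0010684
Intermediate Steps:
a(V) = -4 + 2*V/(1 + V) (a(V) = -4 + (V + V)/(V + (V + V)/(V + V)) = -4 + (2*V)/(V + (2*V)/((2*V))) = -4 + (2*V)/(V + (2*V)*(1/(2*V))) = -4 + (2*V)/(V + 1) = -4 + (2*V)/(1 + V) = -4 + 2*V/(1 + V))
g(H) = 56 + 7*H
P = 171290/183 (P = 2*(-2 - 1*(-184))/(1 - 184) - (56 + 7*(-142)) = 2*(-2 + 184)/(-183) - (56 - 994) = 2*(-1/183)*182 - 1*(-938) = -364/183 + 938 = 171290/183 ≈ 936.01)
1/P = 1/(171290/183) = 183/171290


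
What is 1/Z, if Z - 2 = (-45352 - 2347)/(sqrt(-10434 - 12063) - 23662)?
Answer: 2248479220/9029460517 - 47699*I*sqrt(22497)/9029460517 ≈ 0.24902 - 0.00079234*I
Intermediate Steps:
Z = 2 - 47699/(-23662 + I*sqrt(22497)) (Z = 2 + (-45352 - 2347)/(sqrt(-10434 - 12063) - 23662) = 2 - 47699/(sqrt(-22497) - 23662) = 2 - 47699/(I*sqrt(22497) - 23662) = 2 - 47699/(-23662 + I*sqrt(22497)) ≈ 4.0158 + 0.012778*I)
1/Z = 1/(2248479220/559912741 + 47699*I*sqrt(22497)/559912741)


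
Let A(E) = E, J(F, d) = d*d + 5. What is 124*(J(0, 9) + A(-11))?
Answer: 9300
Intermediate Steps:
J(F, d) = 5 + d² (J(F, d) = d² + 5 = 5 + d²)
124*(J(0, 9) + A(-11)) = 124*((5 + 9²) - 11) = 124*((5 + 81) - 11) = 124*(86 - 11) = 124*75 = 9300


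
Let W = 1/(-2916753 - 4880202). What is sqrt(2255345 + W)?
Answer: sqrt(137108077313417426670)/7796955 ≈ 1501.8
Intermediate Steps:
W = -1/7796955 (W = 1/(-7796955) = -1/7796955 ≈ -1.2826e-7)
sqrt(2255345 + W) = sqrt(2255345 - 1/7796955) = sqrt(17584823474474/7796955) = sqrt(137108077313417426670)/7796955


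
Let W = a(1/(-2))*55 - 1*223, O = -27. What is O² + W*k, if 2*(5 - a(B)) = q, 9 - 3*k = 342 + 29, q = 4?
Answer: 23183/3 ≈ 7727.7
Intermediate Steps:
k = -362/3 (k = 3 - (342 + 29)/3 = 3 - ⅓*371 = 3 - 371/3 = -362/3 ≈ -120.67)
a(B) = 3 (a(B) = 5 - ½*4 = 5 - 2 = 3)
W = -58 (W = 3*55 - 1*223 = 165 - 223 = -58)
O² + W*k = (-27)² - 58*(-362/3) = 729 + 20996/3 = 23183/3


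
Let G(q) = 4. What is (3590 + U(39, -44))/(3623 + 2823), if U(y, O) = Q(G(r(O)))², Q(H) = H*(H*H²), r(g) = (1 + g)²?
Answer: 34563/3223 ≈ 10.724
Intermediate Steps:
Q(H) = H⁴ (Q(H) = H*H³ = H⁴)
U(y, O) = 65536 (U(y, O) = (4⁴)² = 256² = 65536)
(3590 + U(39, -44))/(3623 + 2823) = (3590 + 65536)/(3623 + 2823) = 69126/6446 = 69126*(1/6446) = 34563/3223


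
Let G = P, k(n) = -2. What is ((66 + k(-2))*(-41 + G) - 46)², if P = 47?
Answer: 114244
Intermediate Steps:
G = 47
((66 + k(-2))*(-41 + G) - 46)² = ((66 - 2)*(-41 + 47) - 46)² = (64*6 - 46)² = (384 - 46)² = 338² = 114244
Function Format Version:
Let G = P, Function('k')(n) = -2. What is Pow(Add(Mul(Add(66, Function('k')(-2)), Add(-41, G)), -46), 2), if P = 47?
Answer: 114244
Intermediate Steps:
G = 47
Pow(Add(Mul(Add(66, Function('k')(-2)), Add(-41, G)), -46), 2) = Pow(Add(Mul(Add(66, -2), Add(-41, 47)), -46), 2) = Pow(Add(Mul(64, 6), -46), 2) = Pow(Add(384, -46), 2) = Pow(338, 2) = 114244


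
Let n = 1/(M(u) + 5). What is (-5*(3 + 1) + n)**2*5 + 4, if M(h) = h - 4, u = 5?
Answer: 70949/36 ≈ 1970.8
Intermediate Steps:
M(h) = -4 + h
n = 1/6 (n = 1/((-4 + 5) + 5) = 1/(1 + 5) = 1/6 ≈ 0.16667)
(-5*(3 + 1) + n)**2*5 + 4 = (-5*(3 + 1) + 1/6)**2*5 + 4 = (-5*4 + 1/6)**2*5 + 4 = (-20 + 1/6)**2*5 + 4 = (-119/6)**2*5 + 4 = (14161/36)*5 + 4 = 70805/36 + 4 = 70949/36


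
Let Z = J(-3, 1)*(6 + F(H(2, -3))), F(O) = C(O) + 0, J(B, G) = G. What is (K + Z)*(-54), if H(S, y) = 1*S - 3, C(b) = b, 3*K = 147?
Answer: -2916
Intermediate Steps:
K = 49 (K = (⅓)*147 = 49)
H(S, y) = -3 + S (H(S, y) = S - 3 = -3 + S)
F(O) = O (F(O) = O + 0 = O)
Z = 5 (Z = 1*(6 + (-3 + 2)) = 1*(6 - 1) = 1*5 = 5)
(K + Z)*(-54) = (49 + 5)*(-54) = 54*(-54) = -2916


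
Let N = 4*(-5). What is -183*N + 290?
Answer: 3950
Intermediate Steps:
N = -20
-183*N + 290 = -183*(-20) + 290 = 3660 + 290 = 3950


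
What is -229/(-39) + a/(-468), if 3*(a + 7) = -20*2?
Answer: 8305/1404 ≈ 5.9152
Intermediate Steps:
a = -61/3 (a = -7 + (-20*2)/3 = -7 + (⅓)*(-40) = -7 - 40/3 = -61/3 ≈ -20.333)
-229/(-39) + a/(-468) = -229/(-39) - 61/3/(-468) = -229*(-1/39) - 61/3*(-1/468) = 229/39 + 61/1404 = 8305/1404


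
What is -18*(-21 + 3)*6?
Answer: 1944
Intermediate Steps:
-18*(-21 + 3)*6 = -18*(-18)*6 = 324*6 = 1944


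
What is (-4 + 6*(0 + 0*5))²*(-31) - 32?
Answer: -528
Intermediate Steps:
(-4 + 6*(0 + 0*5))²*(-31) - 32 = (-4 + 6*(0 + 0))²*(-31) - 32 = (-4 + 6*0)²*(-31) - 32 = (-4 + 0)²*(-31) - 32 = (-4)²*(-31) - 32 = 16*(-31) - 32 = -496 - 32 = -528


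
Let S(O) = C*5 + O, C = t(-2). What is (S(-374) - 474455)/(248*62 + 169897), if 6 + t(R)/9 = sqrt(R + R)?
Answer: -475099/185273 + 90*I/185273 ≈ -2.5643 + 0.00048577*I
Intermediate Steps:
t(R) = -54 + 9*sqrt(2)*sqrt(R) (t(R) = -54 + 9*sqrt(R + R) = -54 + 9*sqrt(2*R) = -54 + 9*(sqrt(2)*sqrt(R)) = -54 + 9*sqrt(2)*sqrt(R))
C = -54 + 18*I (C = -54 + 9*sqrt(2)*sqrt(-2) = -54 + 9*sqrt(2)*(I*sqrt(2)) = -54 + 18*I ≈ -54.0 + 18.0*I)
S(O) = -270 + O + 90*I (S(O) = (-54 + 18*I)*5 + O = (-270 + 90*I) + O = -270 + O + 90*I)
(S(-374) - 474455)/(248*62 + 169897) = ((-270 - 374 + 90*I) - 474455)/(248*62 + 169897) = ((-644 + 90*I) - 474455)/(15376 + 169897) = (-475099 + 90*I)/185273 = (-475099 + 90*I)*(1/185273) = -475099/185273 + 90*I/185273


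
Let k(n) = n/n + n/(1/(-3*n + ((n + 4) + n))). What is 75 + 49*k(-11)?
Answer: -7961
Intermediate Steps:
k(n) = 1 + n*(4 - n) (k(n) = 1 + n/(1/(-3*n + ((4 + n) + n))) = 1 + n/(1/(-3*n + (4 + 2*n))) = 1 + n/(1/(4 - n)) = 1 + n*(4 - n))
75 + 49*k(-11) = 75 + 49*(1 - 1*(-11)**2 + 4*(-11)) = 75 + 49*(1 - 1*121 - 44) = 75 + 49*(1 - 121 - 44) = 75 + 49*(-164) = 75 - 8036 = -7961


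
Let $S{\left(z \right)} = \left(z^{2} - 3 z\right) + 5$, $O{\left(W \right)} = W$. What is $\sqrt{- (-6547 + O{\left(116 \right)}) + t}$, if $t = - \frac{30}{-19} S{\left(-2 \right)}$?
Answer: $\frac{\sqrt{2330141}}{19} \approx 80.341$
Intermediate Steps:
$S{\left(z \right)} = 5 + z^{2} - 3 z$
$t = \frac{450}{19}$ ($t = - \frac{30}{-19} \left(5 + \left(-2\right)^{2} - -6\right) = \left(-30\right) \left(- \frac{1}{19}\right) \left(5 + 4 + 6\right) = \frac{30}{19} \cdot 15 = \frac{450}{19} \approx 23.684$)
$\sqrt{- (-6547 + O{\left(116 \right)}) + t} = \sqrt{- (-6547 + 116) + \frac{450}{19}} = \sqrt{\left(-1\right) \left(-6431\right) + \frac{450}{19}} = \sqrt{6431 + \frac{450}{19}} = \sqrt{\frac{122639}{19}} = \frac{\sqrt{2330141}}{19}$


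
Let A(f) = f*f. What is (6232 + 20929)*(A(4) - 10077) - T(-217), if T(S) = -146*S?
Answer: -273298503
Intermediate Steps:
A(f) = f²
(6232 + 20929)*(A(4) - 10077) - T(-217) = (6232 + 20929)*(4² - 10077) - (-146)*(-217) = 27161*(16 - 10077) - 1*31682 = 27161*(-10061) - 31682 = -273266821 - 31682 = -273298503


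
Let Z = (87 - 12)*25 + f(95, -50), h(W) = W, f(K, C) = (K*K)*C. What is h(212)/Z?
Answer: -212/449375 ≈ -0.00047177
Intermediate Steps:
f(K, C) = C*K² (f(K, C) = K²*C = C*K²)
Z = -449375 (Z = (87 - 12)*25 - 50*95² = 75*25 - 50*9025 = 1875 - 451250 = -449375)
h(212)/Z = 212/(-449375) = 212*(-1/449375) = -212/449375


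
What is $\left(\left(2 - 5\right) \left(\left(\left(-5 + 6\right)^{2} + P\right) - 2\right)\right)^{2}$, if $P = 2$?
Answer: $9$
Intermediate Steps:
$\left(\left(2 - 5\right) \left(\left(\left(-5 + 6\right)^{2} + P\right) - 2\right)\right)^{2} = \left(\left(2 - 5\right) \left(\left(\left(-5 + 6\right)^{2} + 2\right) - 2\right)\right)^{2} = \left(- 3 \left(\left(1^{2} + 2\right) - 2\right)\right)^{2} = \left(- 3 \left(\left(1 + 2\right) - 2\right)\right)^{2} = \left(- 3 \left(3 - 2\right)\right)^{2} = \left(\left(-3\right) 1\right)^{2} = \left(-3\right)^{2} = 9$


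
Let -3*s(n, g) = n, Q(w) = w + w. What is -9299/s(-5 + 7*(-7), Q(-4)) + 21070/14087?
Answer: -130615753/253566 ≈ -515.12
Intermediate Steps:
Q(w) = 2*w
s(n, g) = -n/3
-9299/s(-5 + 7*(-7), Q(-4)) + 21070/14087 = -9299*(-3/(-5 + 7*(-7))) + 21070/14087 = -9299*(-3/(-5 - 49)) + 21070*(1/14087) = -9299/((-⅓*(-54))) + 21070/14087 = -9299/18 + 21070/14087 = -130615753/253566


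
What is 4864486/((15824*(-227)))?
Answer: -2432243/1796024 ≈ -1.3542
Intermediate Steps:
4864486/((15824*(-227))) = 4864486/(-3592048) = 4864486*(-1/3592048) = -2432243/1796024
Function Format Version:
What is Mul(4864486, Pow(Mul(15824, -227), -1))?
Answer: Rational(-2432243, 1796024) ≈ -1.3542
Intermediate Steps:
Mul(4864486, Pow(Mul(15824, -227), -1)) = Mul(4864486, Pow(-3592048, -1)) = Mul(4864486, Rational(-1, 3592048)) = Rational(-2432243, 1796024)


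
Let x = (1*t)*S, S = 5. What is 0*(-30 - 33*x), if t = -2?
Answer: 0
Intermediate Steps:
x = -10 (x = (1*(-2))*5 = -2*5 = -10)
0*(-30 - 33*x) = 0*(-30 - 33*(-10)) = 0*(-30 + 330) = 0*300 = 0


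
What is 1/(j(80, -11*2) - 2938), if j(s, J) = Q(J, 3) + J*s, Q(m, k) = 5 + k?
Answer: -1/4690 ≈ -0.00021322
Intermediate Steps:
j(s, J) = 8 + J*s (j(s, J) = (5 + 3) + J*s = 8 + J*s)
1/(j(80, -11*2) - 2938) = 1/((8 - 11*2*80) - 2938) = 1/((8 - 22*80) - 2938) = 1/((8 - 1760) - 2938) = 1/(-1752 - 2938) = 1/(-4690) = -1/4690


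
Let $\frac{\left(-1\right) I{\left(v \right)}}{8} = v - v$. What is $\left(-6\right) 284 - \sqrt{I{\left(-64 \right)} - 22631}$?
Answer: $-1704 - i \sqrt{22631} \approx -1704.0 - 150.44 i$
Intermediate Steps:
$I{\left(v \right)} = 0$ ($I{\left(v \right)} = - 8 \left(v - v\right) = \left(-8\right) 0 = 0$)
$\left(-6\right) 284 - \sqrt{I{\left(-64 \right)} - 22631} = \left(-6\right) 284 - \sqrt{0 - 22631} = -1704 - \sqrt{-22631} = -1704 - i \sqrt{22631}$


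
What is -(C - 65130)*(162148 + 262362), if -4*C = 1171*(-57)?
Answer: 41129288115/2 ≈ 2.0565e+10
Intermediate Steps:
C = 66747/4 (C = -1171*(-57)/4 = -1/4*(-66747) = 66747/4 ≈ 16687.)
-(C - 65130)*(162148 + 262362) = -(66747/4 - 65130)*(162148 + 262362) = -(-193773)*424510/4 = -1*(-41129288115/2) = 41129288115/2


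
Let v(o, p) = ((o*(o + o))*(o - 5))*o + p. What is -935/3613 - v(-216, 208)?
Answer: -16093537068855/3613 ≈ -4.4543e+9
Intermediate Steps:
v(o, p) = p + 2*o³*(-5 + o) (v(o, p) = ((o*(2*o))*(-5 + o))*o + p = ((2*o²)*(-5 + o))*o + p = (2*o²*(-5 + o))*o + p = 2*o³*(-5 + o) + p = p + 2*o³*(-5 + o))
-935/3613 - v(-216, 208) = -935/3613 - (208 - 10*(-216)³ + 2*(-216)⁴) = -935*1/3613 - (208 - 10*(-10077696) + 2*2176782336) = -935/3613 - (208 + 100776960 + 4353564672) = -935/3613 - 1*4454341840 = -935/3613 - 4454341840 = -16093537068855/3613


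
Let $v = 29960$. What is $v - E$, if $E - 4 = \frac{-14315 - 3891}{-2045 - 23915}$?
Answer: $\frac{388819777}{12980} \approx 29955.0$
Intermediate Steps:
$E = \frac{61023}{12980}$ ($E = 4 + \frac{-14315 - 3891}{-2045 - 23915} = 4 - \frac{18206}{-25960} = 4 - - \frac{9103}{12980} = 4 + \frac{9103}{12980} = \frac{61023}{12980} \approx 4.7013$)
$v - E = 29960 - \frac{61023}{12980} = \frac{388819777}{12980}$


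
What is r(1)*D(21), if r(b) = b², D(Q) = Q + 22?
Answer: 43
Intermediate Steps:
D(Q) = 22 + Q
r(1)*D(21) = 1²*(22 + 21) = 1*43 = 43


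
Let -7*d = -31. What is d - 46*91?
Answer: -29271/7 ≈ -4181.6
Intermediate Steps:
d = 31/7 (d = -1/7*(-31) = 31/7 ≈ 4.4286)
d - 46*91 = 31/7 - 46*91 = 31/7 - 4186 = -29271/7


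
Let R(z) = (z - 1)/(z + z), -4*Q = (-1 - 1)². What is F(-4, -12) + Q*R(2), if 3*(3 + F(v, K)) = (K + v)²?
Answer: 985/12 ≈ 82.083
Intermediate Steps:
Q = -1 (Q = -(-1 - 1)²/4 = -¼*(-2)² = -¼*4 = -1)
R(z) = (-1 + z)/(2*z) (R(z) = (-1 + z)/((2*z)) = (-1 + z)*(1/(2*z)) = (-1 + z)/(2*z))
F(v, K) = -3 + (K + v)²/3
F(-4, -12) + Q*R(2) = (-3 + (-12 - 4)²/3) - (-1 + 2)/(2*2) = (-3 + (⅓)*(-16)²) - 1/(2*2) = (-3 + (⅓)*256) - 1*¼ = (-3 + 256/3) - ¼ = 247/3 - ¼ = 985/12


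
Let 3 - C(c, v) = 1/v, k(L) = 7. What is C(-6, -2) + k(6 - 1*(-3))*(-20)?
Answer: -273/2 ≈ -136.50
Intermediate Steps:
C(c, v) = 3 - 1/v
C(-6, -2) + k(6 - 1*(-3))*(-20) = (3 - 1/(-2)) + 7*(-20) = (3 - 1*(-1/2)) - 140 = (3 + 1/2) - 140 = 7/2 - 140 = -273/2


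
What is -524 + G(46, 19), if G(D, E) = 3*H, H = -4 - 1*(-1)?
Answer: -533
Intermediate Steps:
H = -3 (H = -4 + 1 = -3)
G(D, E) = -9 (G(D, E) = 3*(-3) = -9)
-524 + G(46, 19) = -524 - 9 = -533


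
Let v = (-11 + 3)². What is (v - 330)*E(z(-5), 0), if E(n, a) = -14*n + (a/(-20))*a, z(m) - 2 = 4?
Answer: 22344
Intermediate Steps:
z(m) = 6 (z(m) = 2 + 4 = 6)
E(n, a) = -14*n - a²/20 (E(n, a) = -14*n + (a*(-1/20))*a = -14*n + (-a/20)*a = -14*n - a²/20)
v = 64 (v = (-8)² = 64)
(v - 330)*E(z(-5), 0) = (64 - 330)*(-14*6 - 1/20*0²) = -266*(-84 - 1/20*0) = -266*(-84 + 0) = -266*(-84) = 22344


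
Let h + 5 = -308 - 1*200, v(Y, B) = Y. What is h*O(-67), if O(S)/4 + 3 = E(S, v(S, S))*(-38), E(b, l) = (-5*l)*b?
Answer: -1750165164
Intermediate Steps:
E(b, l) = -5*b*l
O(S) = -12 + 760*S**2 (O(S) = -12 + 4*(-5*S*S*(-38)) = -12 + 4*(-5*S**2*(-38)) = -12 + 4*(190*S**2) = -12 + 760*S**2)
h = -513 (h = -5 + (-308 - 1*200) = -5 + (-308 - 200) = -5 - 508 = -513)
h*O(-67) = -513*(-12 + 760*(-67)**2) = -513*(-12 + 760*4489) = -513*(-12 + 3411640) = -513*3411628 = -1750165164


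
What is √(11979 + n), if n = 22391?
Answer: √34370 ≈ 185.39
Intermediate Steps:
√(11979 + n) = √(11979 + 22391) = √34370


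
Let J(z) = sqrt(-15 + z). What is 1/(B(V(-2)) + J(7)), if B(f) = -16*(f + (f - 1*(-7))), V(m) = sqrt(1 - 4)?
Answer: -I/(-32*sqrt(3) + 2*sqrt(2) + 112*I) ≈ -0.0073153 + 0.0034354*I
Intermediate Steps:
V(m) = I*sqrt(3) (V(m) = sqrt(-3) = I*sqrt(3))
B(f) = -112 - 32*f (B(f) = -16*(f + (f + 7)) = -16*(f + (7 + f)) = -16*(7 + 2*f) = -112 - 32*f)
1/(B(V(-2)) + J(7)) = 1/((-112 - 32*I*sqrt(3)) + sqrt(-15 + 7)) = 1/((-112 - 32*I*sqrt(3)) + sqrt(-8)) = 1/((-112 - 32*I*sqrt(3)) + 2*I*sqrt(2)) = 1/(-112 - 32*I*sqrt(3) + 2*I*sqrt(2))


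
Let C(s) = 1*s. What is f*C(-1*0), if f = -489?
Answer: 0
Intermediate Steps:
C(s) = s
f*C(-1*0) = -(-489)*0 = -489*0 = 0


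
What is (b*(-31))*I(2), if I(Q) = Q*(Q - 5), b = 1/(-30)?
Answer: -31/5 ≈ -6.2000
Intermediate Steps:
b = -1/30 ≈ -0.033333
I(Q) = Q*(-5 + Q)
(b*(-31))*I(2) = (-1/30*(-31))*(2*(-5 + 2)) = 31*(2*(-3))/30 = (31/30)*(-6) = -31/5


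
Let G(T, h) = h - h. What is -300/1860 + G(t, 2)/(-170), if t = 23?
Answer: -5/31 ≈ -0.16129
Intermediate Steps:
G(T, h) = 0
-300/1860 + G(t, 2)/(-170) = -300/1860 + 0/(-170) = -300*1/1860 + 0*(-1/170) = -5/31 + 0 = -5/31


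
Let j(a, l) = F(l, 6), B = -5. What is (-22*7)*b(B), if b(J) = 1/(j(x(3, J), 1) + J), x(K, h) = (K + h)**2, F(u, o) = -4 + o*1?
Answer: 154/3 ≈ 51.333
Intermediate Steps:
F(u, o) = -4 + o
j(a, l) = 2 (j(a, l) = -4 + 6 = 2)
b(J) = 1/(2 + J)
(-22*7)*b(B) = (-22*7)/(2 - 5) = -154/(-3) = -154*(-1/3) = 154/3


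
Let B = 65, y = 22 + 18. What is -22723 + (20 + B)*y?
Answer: -19323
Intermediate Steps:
y = 40
-22723 + (20 + B)*y = -22723 + (20 + 65)*40 = -22723 + 85*40 = -22723 + 3400 = -19323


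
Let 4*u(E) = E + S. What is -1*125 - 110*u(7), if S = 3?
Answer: -400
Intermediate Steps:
u(E) = 3/4 + E/4 (u(E) = (E + 3)/4 = (3 + E)/4 = 3/4 + E/4)
-1*125 - 110*u(7) = -1*125 - 110*(3/4 + (1/4)*7) = -125 - 110*(3/4 + 7/4) = -125 - 110*5/2 = -125 - 275 = -400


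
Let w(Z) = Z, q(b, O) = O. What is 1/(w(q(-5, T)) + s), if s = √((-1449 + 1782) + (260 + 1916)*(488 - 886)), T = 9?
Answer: 9/865796 - 41*I*√515/865796 ≈ 1.0395e-5 - 0.0010747*I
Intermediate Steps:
s = 41*I*√515 (s = √(333 + 2176*(-398)) = √(333 - 866048) = √(-865715) = 41*I*√515 ≈ 930.44*I)
1/(w(q(-5, T)) + s) = 1/(9 + 41*I*√515)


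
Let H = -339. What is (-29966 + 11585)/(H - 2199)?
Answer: 6127/846 ≈ 7.2423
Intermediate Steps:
(-29966 + 11585)/(H - 2199) = (-29966 + 11585)/(-339 - 2199) = -18381/(-2538) = -18381*(-1/2538) = 6127/846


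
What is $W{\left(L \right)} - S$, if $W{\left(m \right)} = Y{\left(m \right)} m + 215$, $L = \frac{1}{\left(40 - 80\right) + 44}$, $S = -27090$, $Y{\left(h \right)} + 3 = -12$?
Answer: $\frac{109205}{4} \approx 27301.0$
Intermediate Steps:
$Y{\left(h \right)} = -15$ ($Y{\left(h \right)} = -3 - 12 = -15$)
$L = \frac{1}{4}$ ($L = \frac{1}{\left(40 - 80\right) + 44} = \frac{1}{-40 + 44} = \frac{1}{4} \approx 0.25$)
$W{\left(m \right)} = 215 - 15 m$ ($W{\left(m \right)} = - 15 m + 215 = 215 - 15 m$)
$W{\left(L \right)} - S = \left(215 - \frac{15}{4}\right) - -27090 = \left(215 - \frac{15}{4}\right) + 27090 = \frac{845}{4} + 27090 = \frac{109205}{4}$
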